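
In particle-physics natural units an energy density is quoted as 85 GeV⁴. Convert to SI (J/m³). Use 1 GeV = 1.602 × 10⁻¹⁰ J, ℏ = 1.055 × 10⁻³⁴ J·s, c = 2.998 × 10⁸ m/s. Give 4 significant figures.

1.769 × 10³⁹ J/m³

[E]/[L]³ = [E]⁴/(ℏc)³; restore (ℏc)⁻³.
1 GeV⁴ → 1/(ℏc)³ × (1 GeV in J)⁴ = 2.082 × 10³⁷ J/m³.
Result: 85 × 2.082 × 10³⁷ = 1.769 × 10³⁹ J/m³.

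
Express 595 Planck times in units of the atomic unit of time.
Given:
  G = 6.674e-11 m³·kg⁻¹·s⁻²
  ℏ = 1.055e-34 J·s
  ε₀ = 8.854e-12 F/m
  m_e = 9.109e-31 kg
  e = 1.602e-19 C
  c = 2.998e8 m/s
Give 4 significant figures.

1.324e-24

Planck time: t_P = √(ℏG/c⁵) = 5.392e-44 s
atomic unit of time: τ_au = (4πε₀)²ℏ³/(m_e e⁴) = 2.423e-17 s
595 × 5.392e-44 / 2.423e-17 = 1.324e-24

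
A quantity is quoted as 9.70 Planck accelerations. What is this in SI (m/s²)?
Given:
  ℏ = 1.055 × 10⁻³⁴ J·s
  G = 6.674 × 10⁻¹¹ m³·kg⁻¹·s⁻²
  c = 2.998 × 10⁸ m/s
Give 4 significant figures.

5.393 × 10⁵² m/s²

One Planck acceleration: a_P = √(c⁷/(ℏG)) = 5.560 × 10⁵¹ m/s².
9.70 × 5.560 × 10⁵¹ m/s² = 5.393 × 10⁵² m/s²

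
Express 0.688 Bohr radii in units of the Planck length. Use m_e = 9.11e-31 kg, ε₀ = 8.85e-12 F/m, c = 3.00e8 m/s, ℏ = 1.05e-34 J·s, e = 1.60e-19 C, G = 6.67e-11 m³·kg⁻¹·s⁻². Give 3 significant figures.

2.25e24

Bohr radius: a₀ = 4πε₀ℏ²/(m_e e²) = 5.26e-11 m
Planck length: ℓ_P = √(ℏG/c³) = 1.61e-35 m
0.688 × 5.26e-11 / 1.61e-35 = 2.25e24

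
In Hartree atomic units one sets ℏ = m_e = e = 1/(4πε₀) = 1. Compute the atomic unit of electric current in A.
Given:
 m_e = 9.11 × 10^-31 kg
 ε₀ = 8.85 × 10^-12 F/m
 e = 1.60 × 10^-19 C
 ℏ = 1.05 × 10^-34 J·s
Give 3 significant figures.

6.67 × 10^-3 A

I_au = e E_h/ℏ = m_e e⁵/((4πε₀)²ℏ³)
E_h = 4.38 × 10^-18 J
e·E_h/ℏ = 6.67 × 10^-3 A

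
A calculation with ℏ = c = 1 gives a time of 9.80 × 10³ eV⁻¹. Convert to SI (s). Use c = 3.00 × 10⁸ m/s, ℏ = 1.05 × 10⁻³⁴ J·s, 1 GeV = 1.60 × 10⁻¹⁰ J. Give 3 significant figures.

A time is [E]⁻¹ in ℏ=c=1; restore one factor of ℏ.
1 GeV⁻¹ → ℏ × (1 GeV in J)⁻¹ = 6.56 × 10⁻²⁵ s.
Convert the energy scale: 9.80 × 10³ eV⁻¹ = 9.80 × 10¹² GeV⁻¹.
Result: 9.80 × 10¹² × 6.56 × 10⁻²⁵ = 6.43 × 10⁻¹² s.

6.43 × 10⁻¹² s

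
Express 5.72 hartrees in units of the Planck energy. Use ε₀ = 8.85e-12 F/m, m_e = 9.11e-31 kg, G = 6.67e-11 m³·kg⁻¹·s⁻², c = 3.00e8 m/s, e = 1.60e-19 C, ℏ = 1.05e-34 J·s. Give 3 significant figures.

hartree: E_h = m_e e⁴/(4πε₀ℏ)² = 4.38e-18 J
Planck energy: E_P = √(ℏc⁵/G) = 1.96e9 J
5.72 × 4.38e-18 / 1.96e9 = 1.28e-26

1.28e-26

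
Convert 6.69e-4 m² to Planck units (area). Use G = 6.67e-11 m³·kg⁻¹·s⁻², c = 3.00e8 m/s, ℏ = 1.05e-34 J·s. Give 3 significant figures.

Planck area: A_P = ℏG/c³ = 2.59e-70 m².
6.69e-4 / 2.59e-70 = 2.58e66

2.58e66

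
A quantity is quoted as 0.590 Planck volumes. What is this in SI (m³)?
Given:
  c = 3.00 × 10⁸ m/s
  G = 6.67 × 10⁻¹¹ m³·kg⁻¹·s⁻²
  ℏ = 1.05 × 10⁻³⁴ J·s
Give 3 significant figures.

One Planck volume: V_P = (ℏG/c³)^(3/2) = 4.18 × 10⁻¹⁰⁵ m³.
0.590 × 4.18 × 10⁻¹⁰⁵ m³ = 2.46 × 10⁻¹⁰⁵ m³

2.46 × 10⁻¹⁰⁵ m³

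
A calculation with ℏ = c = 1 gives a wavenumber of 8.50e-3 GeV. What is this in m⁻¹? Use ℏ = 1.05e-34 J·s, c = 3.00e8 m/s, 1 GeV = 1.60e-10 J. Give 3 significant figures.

4.32e13 m⁻¹

Inverse length is [E]/(ℏc).
1 GeV → 1/(ℏc) × (1 GeV in J) = 5.08e15 m⁻¹.
Result: 8.50e-3 × 5.08e15 = 4.32e13 m⁻¹.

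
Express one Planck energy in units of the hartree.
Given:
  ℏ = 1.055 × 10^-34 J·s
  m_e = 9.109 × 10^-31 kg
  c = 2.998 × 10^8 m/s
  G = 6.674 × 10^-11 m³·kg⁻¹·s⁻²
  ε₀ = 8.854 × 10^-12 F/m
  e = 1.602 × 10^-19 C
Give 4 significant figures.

4.494 × 10^26

Planck energy: E_P = √(ℏc⁵/G) = 1.957 × 10^9 J
hartree: E_h = m_e e⁴/(4πε₀ℏ)² = 4.354 × 10^-18 J
ratio = 1.957 × 10^9 / 4.354 × 10^-18 = 4.494 × 10^26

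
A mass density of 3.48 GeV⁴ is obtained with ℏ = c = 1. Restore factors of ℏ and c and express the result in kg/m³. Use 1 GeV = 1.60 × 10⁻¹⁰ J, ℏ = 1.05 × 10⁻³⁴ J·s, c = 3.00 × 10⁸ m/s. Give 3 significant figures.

Mass density is [E]/(c²[L]³) = [E]⁴/(ℏ³c⁵).
1 GeV⁴ → 1/(ℏ³c⁵) × (1 GeV in J)⁴ = 2.33 × 10²⁰ kg/m³.
Result: 3.48 × 2.33 × 10²⁰ = 8.11 × 10²⁰ kg/m³.

8.11 × 10²⁰ kg/m³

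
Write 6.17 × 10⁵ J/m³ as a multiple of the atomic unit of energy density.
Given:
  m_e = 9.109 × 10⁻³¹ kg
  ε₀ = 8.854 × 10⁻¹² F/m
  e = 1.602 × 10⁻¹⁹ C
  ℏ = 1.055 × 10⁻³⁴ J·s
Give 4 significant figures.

2.106 × 10⁻⁸

atomic unit of energy density: u_au = E_h/a₀³ = m_e⁴e¹⁰/((4πε₀)⁵ℏ⁸) = 2.929 × 10¹³ J/m³.
6.17 × 10⁵ / 2.929 × 10¹³ = 2.106 × 10⁻⁸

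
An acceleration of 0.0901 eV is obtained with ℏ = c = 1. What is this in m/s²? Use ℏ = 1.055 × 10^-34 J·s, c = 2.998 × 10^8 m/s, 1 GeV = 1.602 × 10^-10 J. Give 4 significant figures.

4.102 × 10^22 m/s²

Acceleration is [L]/[T]² = c·[E]/ℏ.
1 GeV → c/ℏ × (1 GeV in J) = 4.552 × 10^32 m/s².
Convert the energy scale: 0.0901 eV = 9.01 × 10^-11 GeV.
Result: 9.01 × 10^-11 × 4.552 × 10^32 = 4.102 × 10^22 m/s².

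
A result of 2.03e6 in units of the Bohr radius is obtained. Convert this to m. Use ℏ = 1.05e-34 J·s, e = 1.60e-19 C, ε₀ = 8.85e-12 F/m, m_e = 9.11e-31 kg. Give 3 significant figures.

One Bohr radius: a₀ = 4πε₀ℏ²/(m_e e²) = 5.26e-11 m.
2.03e6 × 5.26e-11 m = 1.07e-4 m

1.07e-4 m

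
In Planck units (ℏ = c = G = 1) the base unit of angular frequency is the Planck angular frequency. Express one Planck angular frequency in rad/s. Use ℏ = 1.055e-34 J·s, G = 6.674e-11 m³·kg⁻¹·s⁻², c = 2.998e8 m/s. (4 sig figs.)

1.855e43 rad/s

ω_P = √(c⁵/(ℏG))
  = √(3.440e86)
  = 1.855e43 rad/s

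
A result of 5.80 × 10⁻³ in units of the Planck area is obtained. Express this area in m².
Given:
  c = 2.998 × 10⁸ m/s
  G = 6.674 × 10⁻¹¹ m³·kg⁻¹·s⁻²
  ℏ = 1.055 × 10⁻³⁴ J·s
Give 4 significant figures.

One Planck area: A_P = ℏG/c³ = 2.613 × 10⁻⁷⁰ m².
5.80 × 10⁻³ × 2.613 × 10⁻⁷⁰ m² = 1.516 × 10⁻⁷² m²

1.516 × 10⁻⁷² m²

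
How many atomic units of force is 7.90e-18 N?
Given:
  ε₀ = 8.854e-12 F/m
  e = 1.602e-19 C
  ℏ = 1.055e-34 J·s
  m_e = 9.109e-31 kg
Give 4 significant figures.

9.611e-11

atomic unit of force: F_au = E_h/a₀ = m_e²e⁶/((4πε₀)³ℏ⁴) = 8.220e-8 N.
7.90e-18 / 8.220e-8 = 9.611e-11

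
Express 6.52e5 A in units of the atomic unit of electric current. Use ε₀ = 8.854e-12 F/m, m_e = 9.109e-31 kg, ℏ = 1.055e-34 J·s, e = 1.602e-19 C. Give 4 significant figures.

9.861e7

atomic unit of electric current: I_au = e E_h/ℏ = m_e e⁵/((4πε₀)²ℏ³) = 6.612e-3 A.
6.52e5 / 6.612e-3 = 9.861e7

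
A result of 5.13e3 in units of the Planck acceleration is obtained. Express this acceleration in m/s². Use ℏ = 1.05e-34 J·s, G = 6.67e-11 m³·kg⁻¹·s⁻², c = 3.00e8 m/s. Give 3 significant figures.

2.87e55 m/s²

One Planck acceleration: a_P = √(c⁷/(ℏG)) = 5.59e51 m/s².
5.13e3 × 5.59e51 m/s² = 2.87e55 m/s²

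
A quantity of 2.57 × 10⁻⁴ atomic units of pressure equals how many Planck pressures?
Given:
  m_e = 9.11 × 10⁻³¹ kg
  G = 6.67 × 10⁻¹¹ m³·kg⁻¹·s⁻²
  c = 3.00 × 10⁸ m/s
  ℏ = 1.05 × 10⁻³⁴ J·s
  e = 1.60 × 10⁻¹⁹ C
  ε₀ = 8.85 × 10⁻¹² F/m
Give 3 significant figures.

1.65 × 10⁻¹⁰⁴

atomic unit of pressure: P_au = E_h/a₀³ = m_e⁴e¹⁰/((4πε₀)⁵ℏ⁸) = 3.01 × 10¹³ Pa
Planck pressure: p_P = c⁷/(ℏG²) = 4.68 × 10¹¹³ Pa
2.57 × 10⁻⁴ × 3.01 × 10¹³ / 4.68 × 10¹¹³ = 1.65 × 10⁻¹⁰⁴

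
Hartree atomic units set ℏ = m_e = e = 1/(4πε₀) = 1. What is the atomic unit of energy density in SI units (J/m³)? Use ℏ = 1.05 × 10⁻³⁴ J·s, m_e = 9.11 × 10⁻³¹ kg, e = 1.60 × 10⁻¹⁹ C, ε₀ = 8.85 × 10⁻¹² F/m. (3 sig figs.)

3.01 × 10¹³ J/m³

The unique combination of the constants set to 1 with dimensions of energy density is u_au = E_h/a₀³ = m_e⁴e¹⁰/((4πε₀)⁵ℏ⁸).
E_h = 4.38 × 10⁻¹⁸ J
a₀ = 5.26 × 10⁻¹¹ m
E_h/a₀³ = 3.01 × 10¹³ J/m³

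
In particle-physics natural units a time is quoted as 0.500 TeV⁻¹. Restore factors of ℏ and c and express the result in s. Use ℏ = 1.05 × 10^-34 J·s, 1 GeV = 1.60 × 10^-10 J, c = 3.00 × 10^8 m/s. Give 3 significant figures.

A time is [E]⁻¹ in ℏ=c=1; restore one factor of ℏ.
1 GeV⁻¹ → ℏ × (1 GeV in J)⁻¹ = 6.56 × 10^-25 s.
Convert the energy scale: 0.500 TeV⁻¹ = 5.00 × 10^-4 GeV⁻¹.
Result: 5.00 × 10^-4 × 6.56 × 10^-25 = 3.28 × 10^-28 s.

3.28 × 10^-28 s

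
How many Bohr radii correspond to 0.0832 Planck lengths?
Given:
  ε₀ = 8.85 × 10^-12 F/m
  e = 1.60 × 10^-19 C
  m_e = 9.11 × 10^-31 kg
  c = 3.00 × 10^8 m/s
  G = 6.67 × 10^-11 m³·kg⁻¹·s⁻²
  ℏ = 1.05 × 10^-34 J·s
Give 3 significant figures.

2.55 × 10^-26

Planck length: ℓ_P = √(ℏG/c³) = 1.61 × 10^-35 m
Bohr radius: a₀ = 4πε₀ℏ²/(m_e e²) = 5.26 × 10^-11 m
0.0832 × 1.61 × 10^-35 / 5.26 × 10^-11 = 2.55 × 10^-26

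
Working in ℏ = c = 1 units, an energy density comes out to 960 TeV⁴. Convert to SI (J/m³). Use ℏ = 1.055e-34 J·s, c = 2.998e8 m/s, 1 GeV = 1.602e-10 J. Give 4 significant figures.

1.998e52 J/m³

[E]/[L]³ = [E]⁴/(ℏc)³; restore (ℏc)⁻³.
1 GeV⁴ → 1/(ℏc)³ × (1 GeV in J)⁴ = 2.082e37 J/m³.
Convert the energy scale: 960 TeV⁴ = 9.60e14 GeV⁴.
Result: 9.60e14 × 2.082e37 = 1.998e52 J/m³.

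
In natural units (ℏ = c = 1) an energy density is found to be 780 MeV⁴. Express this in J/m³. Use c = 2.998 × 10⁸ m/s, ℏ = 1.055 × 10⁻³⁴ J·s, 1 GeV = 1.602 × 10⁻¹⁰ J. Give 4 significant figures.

[E]/[L]³ = [E]⁴/(ℏc)³; restore (ℏc)⁻³.
1 GeV⁴ → 1/(ℏc)³ × (1 GeV in J)⁴ = 2.082 × 10³⁷ J/m³.
Convert the energy scale: 780 MeV⁴ = 7.80 × 10⁻¹⁰ GeV⁴.
Result: 7.80 × 10⁻¹⁰ × 2.082 × 10³⁷ = 1.624 × 10²⁸ J/m³.

1.624 × 10²⁸ J/m³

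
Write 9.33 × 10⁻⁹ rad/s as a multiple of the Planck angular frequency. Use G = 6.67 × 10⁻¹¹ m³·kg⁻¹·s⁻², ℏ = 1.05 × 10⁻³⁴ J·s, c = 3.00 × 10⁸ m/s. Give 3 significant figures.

5.01 × 10⁻⁵²

Planck angular frequency: ω_P = √(c⁵/(ℏG)) = 1.86 × 10⁴³ rad/s.
9.33 × 10⁻⁹ / 1.86 × 10⁴³ = 5.01 × 10⁻⁵²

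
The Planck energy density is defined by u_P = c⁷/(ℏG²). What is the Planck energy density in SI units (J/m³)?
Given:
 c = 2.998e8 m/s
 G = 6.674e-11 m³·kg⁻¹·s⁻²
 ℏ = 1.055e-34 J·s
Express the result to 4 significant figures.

4.632e113 J/m³

u_P = c⁷/(ℏG²)
  = 2.177e59 / 4.699e-55
  = 4.632e113 J/m³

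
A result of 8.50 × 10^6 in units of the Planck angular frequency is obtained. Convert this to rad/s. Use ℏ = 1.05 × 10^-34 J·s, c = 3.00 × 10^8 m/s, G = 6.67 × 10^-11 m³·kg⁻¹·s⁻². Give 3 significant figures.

One Planck angular frequency: ω_P = √(c⁵/(ℏG)) = 1.86 × 10^43 rad/s.
8.50 × 10^6 × 1.86 × 10^43 rad/s = 1.58 × 10^50 rad/s

1.58 × 10^50 rad/s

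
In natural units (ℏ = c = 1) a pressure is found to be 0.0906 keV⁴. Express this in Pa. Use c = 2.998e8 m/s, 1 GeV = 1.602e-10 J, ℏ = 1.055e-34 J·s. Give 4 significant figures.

Pressure is [E]/[L]³ = [E]⁴/(ℏc)³.
1 GeV⁴ → 1/(ℏc)³ × (1 GeV in J)⁴ = 2.082e37 Pa.
Convert the energy scale: 0.0906 keV⁴ = 9.06e-26 GeV⁴.
Result: 9.06e-26 × 2.082e37 = 1.886e12 Pa.

1.886e12 Pa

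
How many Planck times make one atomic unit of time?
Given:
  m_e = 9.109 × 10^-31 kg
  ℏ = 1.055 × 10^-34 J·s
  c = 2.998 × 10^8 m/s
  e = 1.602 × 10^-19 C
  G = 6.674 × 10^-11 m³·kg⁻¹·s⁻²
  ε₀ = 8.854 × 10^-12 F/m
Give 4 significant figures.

4.494 × 10^26

atomic unit of time: τ_au = (4πε₀)²ℏ³/(m_e e⁴) = 2.423 × 10^-17 s
Planck time: t_P = √(ℏG/c⁵) = 5.392 × 10^-44 s
ratio = 2.423 × 10^-17 / 5.392 × 10^-44 = 4.494 × 10^26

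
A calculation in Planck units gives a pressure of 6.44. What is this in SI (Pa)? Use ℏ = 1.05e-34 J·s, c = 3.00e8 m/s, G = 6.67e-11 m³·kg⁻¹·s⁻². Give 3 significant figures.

3.02e114 Pa

One Planck pressure: p_P = c⁷/(ℏG²) = 4.68e113 Pa.
6.44 × 4.68e113 Pa = 3.02e114 Pa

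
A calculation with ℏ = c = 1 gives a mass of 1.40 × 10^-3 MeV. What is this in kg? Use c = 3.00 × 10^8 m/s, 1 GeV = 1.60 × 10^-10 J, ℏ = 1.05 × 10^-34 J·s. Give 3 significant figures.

Mass is [E]/c²; divide by c².
1 GeV → 1/c² × (1 GeV in J) = 1.78 × 10^-27 kg.
Convert the energy scale: 1.40 × 10^-3 MeV = 1.40 × 10^-6 GeV.
Result: 1.40 × 10^-6 × 1.78 × 10^-27 = 2.49 × 10^-33 kg.

2.49 × 10^-33 kg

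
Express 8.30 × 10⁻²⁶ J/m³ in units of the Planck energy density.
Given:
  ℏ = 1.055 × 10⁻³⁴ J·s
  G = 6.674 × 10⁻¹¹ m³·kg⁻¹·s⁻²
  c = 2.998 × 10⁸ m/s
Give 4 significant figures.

Planck energy density: u_P = c⁷/(ℏG²) = 4.632 × 10¹¹³ J/m³.
8.30 × 10⁻²⁶ / 4.632 × 10¹¹³ = 1.792 × 10⁻¹³⁹

1.792 × 10⁻¹³⁹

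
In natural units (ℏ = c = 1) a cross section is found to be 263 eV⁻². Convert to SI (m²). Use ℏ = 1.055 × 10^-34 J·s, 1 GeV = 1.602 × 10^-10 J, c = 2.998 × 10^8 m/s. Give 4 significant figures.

1.025 × 10^-11 m²

Area is [L]² = [E]⁻²·(ℏc)²; restore (ℏc)².
1 GeV⁻² → (ℏc)² × (1 GeV in J)⁻² = 3.898 × 10^-32 m².
Convert the energy scale: 263 eV⁻² = 2.63 × 10^20 GeV⁻².
Result: 2.63 × 10^20 × 3.898 × 10^-32 = 1.025 × 10^-11 m².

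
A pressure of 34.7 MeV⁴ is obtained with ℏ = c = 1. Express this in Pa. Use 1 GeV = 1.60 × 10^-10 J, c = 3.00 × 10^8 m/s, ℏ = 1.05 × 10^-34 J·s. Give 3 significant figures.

7.28 × 10^26 Pa

Pressure is [E]/[L]³ = [E]⁴/(ℏc)³.
1 GeV⁴ → 1/(ℏc)³ × (1 GeV in J)⁴ = 2.10 × 10^37 Pa.
Convert the energy scale: 34.7 MeV⁴ = 3.47 × 10^-11 GeV⁴.
Result: 3.47 × 10^-11 × 2.10 × 10^37 = 7.28 × 10^26 Pa.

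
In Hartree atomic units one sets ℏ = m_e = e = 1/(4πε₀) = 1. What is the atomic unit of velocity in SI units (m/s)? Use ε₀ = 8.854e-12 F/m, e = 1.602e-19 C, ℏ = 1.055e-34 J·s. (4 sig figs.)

2.186e6 m/s

v_au = e²/(4πε₀ℏ)
  = 2.566e-38 / 1.174e-44
  = 2.186e6 m/s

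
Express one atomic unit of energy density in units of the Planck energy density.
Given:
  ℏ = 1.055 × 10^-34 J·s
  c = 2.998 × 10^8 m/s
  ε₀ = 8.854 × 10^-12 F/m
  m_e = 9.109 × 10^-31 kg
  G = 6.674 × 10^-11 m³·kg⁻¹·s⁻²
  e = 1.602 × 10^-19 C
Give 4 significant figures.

6.323 × 10^-101

atomic unit of energy density: u_au = E_h/a₀³ = m_e⁴e¹⁰/((4πε₀)⁵ℏ⁸) = 2.929 × 10^13 J/m³
Planck energy density: u_P = c⁷/(ℏG²) = 4.632 × 10^113 J/m³
ratio = 2.929 × 10^13 / 4.632 × 10^113 = 6.323 × 10^-101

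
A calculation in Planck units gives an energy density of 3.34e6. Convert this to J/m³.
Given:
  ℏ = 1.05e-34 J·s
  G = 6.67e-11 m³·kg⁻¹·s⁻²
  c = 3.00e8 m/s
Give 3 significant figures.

1.56e120 J/m³

One Planck energy density: u_P = c⁷/(ℏG²) = 4.68e113 J/m³.
3.34e6 × 4.68e113 J/m³ = 1.56e120 J/m³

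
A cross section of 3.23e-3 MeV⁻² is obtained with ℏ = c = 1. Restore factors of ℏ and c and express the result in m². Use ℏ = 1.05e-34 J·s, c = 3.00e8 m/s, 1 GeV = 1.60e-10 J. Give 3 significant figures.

1.25e-28 m²

Area is [L]² = [E]⁻²·(ℏc)²; restore (ℏc)².
1 GeV⁻² → (ℏc)² × (1 GeV in J)⁻² = 3.88e-32 m².
Convert the energy scale: 3.23e-3 MeV⁻² = 3.23e3 GeV⁻².
Result: 3.23e3 × 3.88e-32 = 1.25e-28 m².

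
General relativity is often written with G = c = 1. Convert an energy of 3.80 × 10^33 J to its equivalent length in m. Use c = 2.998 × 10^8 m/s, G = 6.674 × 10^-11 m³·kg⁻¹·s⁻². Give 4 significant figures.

3.139 × 10^-11 m

Energy → length via G/c⁴.
3.80 × 10^33 J × (G/c⁴) = 3.139 × 10^-11 m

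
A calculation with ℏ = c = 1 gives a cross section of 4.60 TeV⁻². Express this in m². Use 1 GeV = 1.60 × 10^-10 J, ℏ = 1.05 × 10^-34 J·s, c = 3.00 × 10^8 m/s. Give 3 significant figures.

1.78 × 10^-37 m²

Area is [L]² = [E]⁻²·(ℏc)²; restore (ℏc)².
1 GeV⁻² → (ℏc)² × (1 GeV in J)⁻² = 3.88 × 10^-32 m².
Convert the energy scale: 4.60 TeV⁻² = 4.60 × 10^-6 GeV⁻².
Result: 4.60 × 10^-6 × 3.88 × 10^-32 = 1.78 × 10^-37 m².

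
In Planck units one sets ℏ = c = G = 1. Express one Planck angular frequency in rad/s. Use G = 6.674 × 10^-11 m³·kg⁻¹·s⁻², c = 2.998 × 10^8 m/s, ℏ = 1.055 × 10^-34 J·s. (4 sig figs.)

ω_P = √(c⁵/(ℏG))
  = √(3.440 × 10^86)
  = 1.855 × 10^43 rad/s

1.855 × 10^43 rad/s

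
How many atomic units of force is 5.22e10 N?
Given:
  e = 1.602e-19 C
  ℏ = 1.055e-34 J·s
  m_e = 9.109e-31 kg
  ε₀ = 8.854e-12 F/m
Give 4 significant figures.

6.351e17

atomic unit of force: F_au = E_h/a₀ = m_e²e⁶/((4πε₀)³ℏ⁴) = 8.220e-8 N.
5.22e10 / 8.220e-8 = 6.351e17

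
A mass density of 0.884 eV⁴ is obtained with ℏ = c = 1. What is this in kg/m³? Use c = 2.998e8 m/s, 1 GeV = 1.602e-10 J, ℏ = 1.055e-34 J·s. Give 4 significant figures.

2.047e-16 kg/m³

Mass density is [E]/(c²[L]³) = [E]⁴/(ℏ³c⁵).
1 GeV⁴ → 1/(ℏ³c⁵) × (1 GeV in J)⁴ = 2.316e20 kg/m³.
Convert the energy scale: 0.884 eV⁴ = 8.84e-37 GeV⁴.
Result: 8.84e-37 × 2.316e20 = 2.047e-16 kg/m³.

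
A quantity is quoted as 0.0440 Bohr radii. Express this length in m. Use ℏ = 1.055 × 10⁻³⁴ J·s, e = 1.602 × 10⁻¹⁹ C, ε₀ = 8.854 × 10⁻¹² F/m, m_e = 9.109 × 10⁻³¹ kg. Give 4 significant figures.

2.331 × 10⁻¹² m

One Bohr radius: a₀ = 4πε₀ℏ²/(m_e e²) = 5.297 × 10⁻¹¹ m.
0.0440 × 5.297 × 10⁻¹¹ m = 2.331 × 10⁻¹² m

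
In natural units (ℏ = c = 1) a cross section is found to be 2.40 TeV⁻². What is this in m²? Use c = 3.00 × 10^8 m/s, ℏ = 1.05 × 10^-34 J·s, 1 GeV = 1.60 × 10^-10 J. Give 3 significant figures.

9.30 × 10^-38 m²

Area is [L]² = [E]⁻²·(ℏc)²; restore (ℏc)².
1 GeV⁻² → (ℏc)² × (1 GeV in J)⁻² = 3.88 × 10^-32 m².
Convert the energy scale: 2.40 TeV⁻² = 2.40 × 10^-6 GeV⁻².
Result: 2.40 × 10^-6 × 3.88 × 10^-32 = 9.30 × 10^-38 m².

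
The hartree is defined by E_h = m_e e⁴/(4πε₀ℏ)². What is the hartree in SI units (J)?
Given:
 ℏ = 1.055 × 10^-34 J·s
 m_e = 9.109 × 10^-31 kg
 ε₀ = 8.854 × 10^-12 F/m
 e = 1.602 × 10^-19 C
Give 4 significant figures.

E_h = m_e e⁴/(4πε₀ℏ)²
  = 6.000 × 10^-106 / 1.378 × 10^-88
  = 4.354 × 10^-18 J

4.354 × 10^-18 J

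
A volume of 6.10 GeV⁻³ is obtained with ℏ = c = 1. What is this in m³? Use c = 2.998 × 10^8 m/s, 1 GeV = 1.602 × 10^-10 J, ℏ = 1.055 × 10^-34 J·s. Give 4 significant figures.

4.695 × 10^-47 m³

Volume is [L]³ = [E]⁻³·(ℏc)³.
1 GeV⁻³ → (ℏc)³ × (1 GeV in J)⁻³ = 7.696 × 10^-48 m³.
Result: 6.10 × 7.696 × 10^-48 = 4.695 × 10^-47 m³.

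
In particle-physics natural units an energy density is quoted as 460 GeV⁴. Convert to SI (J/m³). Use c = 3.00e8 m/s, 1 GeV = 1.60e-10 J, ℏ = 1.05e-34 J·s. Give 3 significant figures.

[E]/[L]³ = [E]⁴/(ℏc)³; restore (ℏc)⁻³.
1 GeV⁴ → 1/(ℏc)³ × (1 GeV in J)⁴ = 2.10e37 J/m³.
Result: 460 × 2.10e37 = 9.65e39 J/m³.

9.65e39 J/m³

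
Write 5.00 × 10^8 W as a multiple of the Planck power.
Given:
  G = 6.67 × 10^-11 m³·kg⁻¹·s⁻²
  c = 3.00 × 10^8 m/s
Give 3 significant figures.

Planck power: P_P = c⁵/G = 3.64 × 10^52 W.
5.00 × 10^8 / 3.64 × 10^52 = 1.37 × 10^-44

1.37 × 10^-44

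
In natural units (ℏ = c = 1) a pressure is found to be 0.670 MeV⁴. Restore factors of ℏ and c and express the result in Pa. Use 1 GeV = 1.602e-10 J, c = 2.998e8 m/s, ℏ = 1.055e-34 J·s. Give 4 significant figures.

Pressure is [E]/[L]³ = [E]⁴/(ℏc)³.
1 GeV⁴ → 1/(ℏc)³ × (1 GeV in J)⁴ = 2.082e37 Pa.
Convert the energy scale: 0.670 MeV⁴ = 6.70e-13 GeV⁴.
Result: 6.70e-13 × 2.082e37 = 1.395e25 Pa.

1.395e25 Pa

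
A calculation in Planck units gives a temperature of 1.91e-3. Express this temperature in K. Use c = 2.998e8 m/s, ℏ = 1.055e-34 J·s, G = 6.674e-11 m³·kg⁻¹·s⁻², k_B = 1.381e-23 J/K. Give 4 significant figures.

2.706e29 K

One Planck temperature: T_P = √(ℏc⁵/G) / k_B = 1.417e32 K.
1.91e-3 × 1.417e32 K = 2.706e29 K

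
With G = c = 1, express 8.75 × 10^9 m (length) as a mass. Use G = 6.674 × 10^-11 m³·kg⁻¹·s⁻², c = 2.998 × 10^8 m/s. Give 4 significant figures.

1.178 × 10^37 kg

Length → mass via c²/G.
8.75 × 10^9 m × (c²/G) = 1.178 × 10^37 kg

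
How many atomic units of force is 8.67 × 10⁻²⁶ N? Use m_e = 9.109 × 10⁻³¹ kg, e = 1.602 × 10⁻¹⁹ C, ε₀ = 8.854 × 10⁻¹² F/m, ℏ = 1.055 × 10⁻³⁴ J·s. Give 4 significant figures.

atomic unit of force: F_au = E_h/a₀ = m_e²e⁶/((4πε₀)³ℏ⁴) = 8.220 × 10⁻⁸ N.
8.67 × 10⁻²⁶ / 8.220 × 10⁻⁸ = 1.055 × 10⁻¹⁸

1.055 × 10⁻¹⁸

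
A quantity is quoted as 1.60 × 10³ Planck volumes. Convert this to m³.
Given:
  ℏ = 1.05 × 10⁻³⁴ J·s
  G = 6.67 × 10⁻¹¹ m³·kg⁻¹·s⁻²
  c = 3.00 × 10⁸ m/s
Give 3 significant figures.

6.68 × 10⁻¹⁰² m³

One Planck volume: V_P = (ℏG/c³)^(3/2) = 4.18 × 10⁻¹⁰⁵ m³.
1.60 × 10³ × 4.18 × 10⁻¹⁰⁵ m³ = 6.68 × 10⁻¹⁰² m³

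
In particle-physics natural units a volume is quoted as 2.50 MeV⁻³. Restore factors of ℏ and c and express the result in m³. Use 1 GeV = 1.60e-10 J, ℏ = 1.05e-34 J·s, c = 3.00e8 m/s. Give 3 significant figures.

Volume is [L]³ = [E]⁻³·(ℏc)³.
1 GeV⁻³ → (ℏc)³ × (1 GeV in J)⁻³ = 7.63e-48 m³.
Convert the energy scale: 2.50 MeV⁻³ = 2.50e9 GeV⁻³.
Result: 2.50e9 × 7.63e-48 = 1.91e-38 m³.

1.91e-38 m³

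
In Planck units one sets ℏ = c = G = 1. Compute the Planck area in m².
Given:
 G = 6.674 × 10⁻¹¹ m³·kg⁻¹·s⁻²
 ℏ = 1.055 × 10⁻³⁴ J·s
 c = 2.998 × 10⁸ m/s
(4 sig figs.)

A_P = ℏG/c³
  = 7.041 × 10⁻⁴⁵ / 2.695 × 10²⁵
  = 2.613 × 10⁻⁷⁰ m²

2.613 × 10⁻⁷⁰ m²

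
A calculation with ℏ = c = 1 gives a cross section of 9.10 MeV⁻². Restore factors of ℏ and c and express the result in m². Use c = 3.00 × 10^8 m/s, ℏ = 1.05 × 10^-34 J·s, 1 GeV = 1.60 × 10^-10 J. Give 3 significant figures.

3.53 × 10^-25 m²

Area is [L]² = [E]⁻²·(ℏc)²; restore (ℏc)².
1 GeV⁻² → (ℏc)² × (1 GeV in J)⁻² = 3.88 × 10^-32 m².
Convert the energy scale: 9.10 MeV⁻² = 9.10 × 10^6 GeV⁻².
Result: 9.10 × 10^6 × 3.88 × 10^-32 = 3.53 × 10^-25 m².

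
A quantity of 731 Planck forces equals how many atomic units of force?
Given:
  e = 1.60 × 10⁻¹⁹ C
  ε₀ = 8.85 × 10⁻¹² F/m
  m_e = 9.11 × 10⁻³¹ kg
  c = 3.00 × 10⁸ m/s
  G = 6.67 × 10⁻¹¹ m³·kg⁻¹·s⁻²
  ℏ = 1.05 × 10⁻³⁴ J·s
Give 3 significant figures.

1.07 × 10⁵⁴

Planck force: F_P = c⁴/G = 1.21 × 10⁴⁴ N
atomic unit of force: F_au = E_h/a₀ = m_e²e⁶/((4πε₀)³ℏ⁴) = 8.33 × 10⁻⁸ N
731 × 1.21 × 10⁴⁴ / 8.33 × 10⁻⁸ = 1.07 × 10⁵⁴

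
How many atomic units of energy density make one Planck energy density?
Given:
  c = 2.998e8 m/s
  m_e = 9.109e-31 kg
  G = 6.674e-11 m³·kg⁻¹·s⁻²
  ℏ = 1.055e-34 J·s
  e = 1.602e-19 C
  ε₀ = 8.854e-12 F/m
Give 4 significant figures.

1.581e100

Planck energy density: u_P = c⁷/(ℏG²) = 4.632e113 J/m³
atomic unit of energy density: u_au = E_h/a₀³ = m_e⁴e¹⁰/((4πε₀)⁵ℏ⁸) = 2.929e13 J/m³
ratio = 4.632e113 / 2.929e13 = 1.581e100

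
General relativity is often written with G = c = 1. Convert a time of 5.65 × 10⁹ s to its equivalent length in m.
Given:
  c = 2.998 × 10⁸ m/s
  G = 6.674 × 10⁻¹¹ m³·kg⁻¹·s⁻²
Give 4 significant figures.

1.694 × 10¹⁸ m

Time → length via c.
5.65 × 10⁹ s × (c) = 1.694 × 10¹⁸ m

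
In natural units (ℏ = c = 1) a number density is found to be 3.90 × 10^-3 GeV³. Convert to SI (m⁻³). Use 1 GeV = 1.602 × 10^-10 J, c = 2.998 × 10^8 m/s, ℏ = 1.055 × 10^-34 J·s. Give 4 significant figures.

Number density is [L]⁻³ = [E]³/(ℏc)³.
1 GeV³ → 1/(ℏc)³ × (1 GeV in J)³ = 1.299 × 10^47 m⁻³.
Result: 3.90 × 10^-3 × 1.299 × 10^47 = 5.068 × 10^44 m⁻³.

5.068 × 10^44 m⁻³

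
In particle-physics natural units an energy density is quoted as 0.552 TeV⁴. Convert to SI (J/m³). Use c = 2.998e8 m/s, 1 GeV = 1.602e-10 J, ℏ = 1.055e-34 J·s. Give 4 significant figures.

[E]/[L]³ = [E]⁴/(ℏc)³; restore (ℏc)⁻³.
1 GeV⁴ → 1/(ℏc)³ × (1 GeV in J)⁴ = 2.082e37 J/m³.
Convert the energy scale: 0.552 TeV⁴ = 5.52e11 GeV⁴.
Result: 5.52e11 × 2.082e37 = 1.149e49 J/m³.

1.149e49 J/m³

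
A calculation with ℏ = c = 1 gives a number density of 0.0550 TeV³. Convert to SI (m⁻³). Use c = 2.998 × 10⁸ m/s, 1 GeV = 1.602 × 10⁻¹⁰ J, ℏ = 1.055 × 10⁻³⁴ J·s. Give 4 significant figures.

7.147 × 10⁵⁴ m⁻³

Number density is [L]⁻³ = [E]³/(ℏc)³.
1 GeV³ → 1/(ℏc)³ × (1 GeV in J)³ = 1.299 × 10⁴⁷ m⁻³.
Convert the energy scale: 0.0550 TeV³ = 5.50 × 10⁷ GeV³.
Result: 5.50 × 10⁷ × 1.299 × 10⁴⁷ = 7.147 × 10⁵⁴ m⁻³.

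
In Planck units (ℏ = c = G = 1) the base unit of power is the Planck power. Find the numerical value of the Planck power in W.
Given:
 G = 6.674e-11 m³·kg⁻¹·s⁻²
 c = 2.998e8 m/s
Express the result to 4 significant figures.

3.629e52 W

P_P = c⁵/G
  = 2.422e42 / 6.674e-11
  = 3.629e52 W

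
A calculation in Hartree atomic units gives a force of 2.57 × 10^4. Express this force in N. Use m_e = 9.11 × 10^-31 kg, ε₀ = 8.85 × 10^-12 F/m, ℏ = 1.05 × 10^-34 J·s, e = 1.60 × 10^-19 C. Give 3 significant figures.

2.14 × 10^-3 N

One atomic unit of force: F_au = E_h/a₀ = m_e²e⁶/((4πε₀)³ℏ⁴) = 8.33 × 10^-8 N.
2.57 × 10^4 × 8.33 × 10^-8 N = 2.14 × 10^-3 N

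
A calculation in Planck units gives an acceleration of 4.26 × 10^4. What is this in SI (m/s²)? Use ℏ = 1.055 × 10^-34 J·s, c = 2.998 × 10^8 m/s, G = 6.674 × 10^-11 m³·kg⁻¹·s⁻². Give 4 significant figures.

One Planck acceleration: a_P = √(c⁷/(ℏG)) = 5.560 × 10^51 m/s².
4.26 × 10^4 × 5.560 × 10^51 m/s² = 2.369 × 10^56 m/s²

2.369 × 10^56 m/s²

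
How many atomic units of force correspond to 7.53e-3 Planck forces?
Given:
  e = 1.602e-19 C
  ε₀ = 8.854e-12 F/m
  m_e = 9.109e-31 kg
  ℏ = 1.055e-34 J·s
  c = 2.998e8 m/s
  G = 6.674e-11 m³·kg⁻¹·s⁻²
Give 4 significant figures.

Planck force: F_P = c⁴/G = 1.210e44 N
atomic unit of force: F_au = E_h/a₀ = m_e²e⁶/((4πε₀)³ℏ⁴) = 8.220e-8 N
7.53e-3 × 1.210e44 / 8.220e-8 = 1.109e49

1.109e49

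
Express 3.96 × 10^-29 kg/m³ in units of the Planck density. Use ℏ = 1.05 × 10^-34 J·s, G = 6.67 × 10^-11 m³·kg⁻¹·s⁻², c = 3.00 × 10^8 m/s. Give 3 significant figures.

Planck density: ρ_P = c⁵/(ℏG²) = 5.20 × 10^96 kg/m³.
3.96 × 10^-29 / 5.20 × 10^96 = 7.61 × 10^-126

7.61 × 10^-126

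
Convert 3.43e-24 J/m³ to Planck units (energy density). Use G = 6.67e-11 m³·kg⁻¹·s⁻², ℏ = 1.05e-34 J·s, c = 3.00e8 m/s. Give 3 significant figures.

Planck energy density: u_P = c⁷/(ℏG²) = 4.68e113 J/m³.
3.43e-24 / 4.68e113 = 7.33e-138

7.33e-138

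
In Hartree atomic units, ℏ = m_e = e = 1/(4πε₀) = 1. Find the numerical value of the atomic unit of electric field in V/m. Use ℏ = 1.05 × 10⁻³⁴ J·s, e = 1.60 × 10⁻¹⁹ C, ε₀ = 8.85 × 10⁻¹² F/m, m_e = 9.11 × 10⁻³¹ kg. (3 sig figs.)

5.20 × 10¹¹ V/m

The unique combination of the constants set to 1 with dimensions of electric field is E_au = E_h/(e a₀) = m_e²e⁵/((4πε₀)³ℏ⁴).
E_h = 4.38 × 10⁻¹⁸ J
a₀ = 5.26 × 10⁻¹¹ m
E_h/(e·a₀) = 5.20 × 10¹¹ V/m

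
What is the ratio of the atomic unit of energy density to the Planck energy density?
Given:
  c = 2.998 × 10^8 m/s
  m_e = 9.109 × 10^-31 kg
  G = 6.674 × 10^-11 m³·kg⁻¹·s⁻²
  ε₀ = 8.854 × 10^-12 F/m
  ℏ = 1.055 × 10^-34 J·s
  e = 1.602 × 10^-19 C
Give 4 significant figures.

6.323 × 10^-101

atomic unit of energy density: u_au = E_h/a₀³ = m_e⁴e¹⁰/((4πε₀)⁵ℏ⁸) = 2.929 × 10^13 J/m³
Planck energy density: u_P = c⁷/(ℏG²) = 4.632 × 10^113 J/m³
ratio = 2.929 × 10^13 / 4.632 × 10^113 = 6.323 × 10^-101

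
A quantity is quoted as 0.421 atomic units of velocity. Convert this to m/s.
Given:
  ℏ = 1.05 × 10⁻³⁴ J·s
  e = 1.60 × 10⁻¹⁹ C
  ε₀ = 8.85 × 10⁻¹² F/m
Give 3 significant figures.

One atomic unit of velocity: v_au = e²/(4πε₀ℏ) = 2.19 × 10⁶ m/s.
0.421 × 2.19 × 10⁶ m/s = 9.23 × 10⁵ m/s

9.23 × 10⁵ m/s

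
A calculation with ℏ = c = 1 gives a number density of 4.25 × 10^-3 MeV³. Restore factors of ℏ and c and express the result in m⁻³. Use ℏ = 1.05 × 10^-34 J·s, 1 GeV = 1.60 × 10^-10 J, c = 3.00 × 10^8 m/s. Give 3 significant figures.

Number density is [L]⁻³ = [E]³/(ℏc)³.
1 GeV³ → 1/(ℏc)³ × (1 GeV in J)³ = 1.31 × 10^47 m⁻³.
Convert the energy scale: 4.25 × 10^-3 MeV³ = 4.25 × 10^-12 GeV³.
Result: 4.25 × 10^-12 × 1.31 × 10^47 = 5.57 × 10^35 m⁻³.

5.57 × 10^35 m⁻³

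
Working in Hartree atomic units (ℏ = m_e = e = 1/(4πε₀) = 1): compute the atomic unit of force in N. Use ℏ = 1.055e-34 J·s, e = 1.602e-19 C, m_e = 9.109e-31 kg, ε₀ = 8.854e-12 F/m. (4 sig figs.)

8.220e-8 N

Dimensional analysis gives F_au = E_h/a₀ = m_e²e⁶/((4πε₀)³ℏ⁴).
E_h = 4.354e-18 J
a₀ = 5.297e-11 m
E_h/a₀ = 8.220e-8 N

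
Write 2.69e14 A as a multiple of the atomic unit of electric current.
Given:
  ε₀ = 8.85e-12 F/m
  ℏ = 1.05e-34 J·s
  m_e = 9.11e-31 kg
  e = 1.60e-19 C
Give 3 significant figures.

4.03e16

atomic unit of electric current: I_au = e E_h/ℏ = m_e e⁵/((4πε₀)²ℏ³) = 6.67e-3 A.
2.69e14 / 6.67e-3 = 4.03e16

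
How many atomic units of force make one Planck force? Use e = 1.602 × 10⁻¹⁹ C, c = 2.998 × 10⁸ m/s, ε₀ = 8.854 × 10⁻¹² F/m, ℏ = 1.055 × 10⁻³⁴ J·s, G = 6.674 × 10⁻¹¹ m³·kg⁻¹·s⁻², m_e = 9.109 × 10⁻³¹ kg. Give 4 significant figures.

Planck force: F_P = c⁴/G = 1.210 × 10⁴⁴ N
atomic unit of force: F_au = E_h/a₀ = m_e²e⁶/((4πε₀)³ℏ⁴) = 8.220 × 10⁻⁸ N
ratio = 1.210 × 10⁴⁴ / 8.220 × 10⁻⁸ = 1.473 × 10⁵¹

1.473 × 10⁵¹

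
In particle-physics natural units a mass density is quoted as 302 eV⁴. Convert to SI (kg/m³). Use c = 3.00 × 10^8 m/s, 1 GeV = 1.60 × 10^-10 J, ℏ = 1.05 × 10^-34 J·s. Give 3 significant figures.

7.04 × 10^-14 kg/m³

Mass density is [E]/(c²[L]³) = [E]⁴/(ℏ³c⁵).
1 GeV⁴ → 1/(ℏ³c⁵) × (1 GeV in J)⁴ = 2.33 × 10^20 kg/m³.
Convert the energy scale: 302 eV⁴ = 3.02 × 10^-34 GeV⁴.
Result: 3.02 × 10^-34 × 2.33 × 10^20 = 7.04 × 10^-14 kg/m³.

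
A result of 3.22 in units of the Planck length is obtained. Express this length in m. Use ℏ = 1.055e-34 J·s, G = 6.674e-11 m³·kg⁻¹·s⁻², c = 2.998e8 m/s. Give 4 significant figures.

One Planck length: ℓ_P = √(ℏG/c³) = 1.616e-35 m.
3.22 × 1.616e-35 m = 5.205e-35 m

5.205e-35 m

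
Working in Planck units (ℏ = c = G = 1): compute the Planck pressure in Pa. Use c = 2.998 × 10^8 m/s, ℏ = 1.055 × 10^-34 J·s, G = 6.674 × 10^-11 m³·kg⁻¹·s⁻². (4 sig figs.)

4.632 × 10^113 Pa

Dimensional analysis gives p_P = c⁷/(ℏG²).
  = 2.177 × 10^59 / 4.699 × 10^-55
  = 4.632 × 10^113 Pa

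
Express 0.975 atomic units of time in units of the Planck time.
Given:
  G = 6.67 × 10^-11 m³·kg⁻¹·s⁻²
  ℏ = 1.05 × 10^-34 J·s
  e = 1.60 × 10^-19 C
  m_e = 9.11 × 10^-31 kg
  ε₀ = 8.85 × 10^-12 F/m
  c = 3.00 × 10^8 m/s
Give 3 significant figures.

4.36 × 10^26

atomic unit of time: τ_au = (4πε₀)²ℏ³/(m_e e⁴) = 2.40 × 10^-17 s
Planck time: t_P = √(ℏG/c⁵) = 5.37 × 10^-44 s
0.975 × 2.40 × 10^-17 / 5.37 × 10^-44 = 4.36 × 10^26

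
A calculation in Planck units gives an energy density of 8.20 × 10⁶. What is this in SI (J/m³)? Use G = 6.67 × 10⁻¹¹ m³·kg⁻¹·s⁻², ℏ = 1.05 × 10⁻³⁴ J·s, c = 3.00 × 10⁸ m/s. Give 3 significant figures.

One Planck energy density: u_P = c⁷/(ℏG²) = 4.68 × 10¹¹³ J/m³.
8.20 × 10⁶ × 4.68 × 10¹¹³ J/m³ = 3.84 × 10¹²⁰ J/m³

3.84 × 10¹²⁰ J/m³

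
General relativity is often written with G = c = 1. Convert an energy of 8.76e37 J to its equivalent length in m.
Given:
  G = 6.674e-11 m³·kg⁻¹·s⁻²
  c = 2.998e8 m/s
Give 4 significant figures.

7.237e-7 m

Energy → length via G/c⁴.
8.76e37 J × (G/c⁴) = 7.237e-7 m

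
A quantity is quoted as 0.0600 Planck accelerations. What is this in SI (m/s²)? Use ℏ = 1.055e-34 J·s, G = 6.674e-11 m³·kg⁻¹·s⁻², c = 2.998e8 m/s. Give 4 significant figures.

One Planck acceleration: a_P = √(c⁷/(ℏG)) = 5.560e51 m/s².
0.0600 × 5.560e51 m/s² = 3.336e50 m/s²

3.336e50 m/s²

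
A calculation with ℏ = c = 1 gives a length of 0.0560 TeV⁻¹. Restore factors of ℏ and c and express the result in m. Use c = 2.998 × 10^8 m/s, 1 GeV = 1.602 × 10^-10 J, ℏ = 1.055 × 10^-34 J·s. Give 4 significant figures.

A length is [E]⁻¹ in ℏ=c=1; restore one factor of ℏc.
1 GeV⁻¹ → ℏc × (1 GeV in J)⁻¹ = 1.974 × 10^-16 m.
Convert the energy scale: 0.0560 TeV⁻¹ = 5.60 × 10^-5 GeV⁻¹.
Result: 5.60 × 10^-5 × 1.974 × 10^-16 = 1.106 × 10^-20 m.

1.106 × 10^-20 m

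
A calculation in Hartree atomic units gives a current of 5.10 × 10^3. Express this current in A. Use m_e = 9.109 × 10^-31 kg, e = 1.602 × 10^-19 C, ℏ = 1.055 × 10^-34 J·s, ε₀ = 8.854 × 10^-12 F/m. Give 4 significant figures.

One atomic unit of electric current: I_au = e E_h/ℏ = m_e e⁵/((4πε₀)²ℏ³) = 6.612 × 10^-3 A.
5.10 × 10^3 × 6.612 × 10^-3 A = 33.72 A

33.72 A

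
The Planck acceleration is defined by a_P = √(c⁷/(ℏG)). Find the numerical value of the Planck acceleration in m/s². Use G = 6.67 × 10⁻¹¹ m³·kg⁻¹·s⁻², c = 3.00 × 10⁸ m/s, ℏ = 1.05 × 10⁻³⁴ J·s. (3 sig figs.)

5.59 × 10⁵¹ m/s²

a_P = √(c⁷/(ℏG))
  = √(3.12 × 10¹⁰³)
  = 5.59 × 10⁵¹ m/s²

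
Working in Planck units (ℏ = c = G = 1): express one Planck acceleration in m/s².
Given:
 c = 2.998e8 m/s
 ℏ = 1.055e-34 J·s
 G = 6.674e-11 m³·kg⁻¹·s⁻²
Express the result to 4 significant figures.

Dimensional analysis gives a_P = √(c⁷/(ℏG)).
  = √(3.092e103)
  = 5.560e51 m/s²

5.560e51 m/s²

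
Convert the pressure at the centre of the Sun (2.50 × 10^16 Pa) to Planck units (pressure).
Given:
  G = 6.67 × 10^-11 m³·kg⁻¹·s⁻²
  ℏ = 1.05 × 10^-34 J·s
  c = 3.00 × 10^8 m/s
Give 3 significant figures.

Planck pressure: p_P = c⁷/(ℏG²) = 4.68 × 10^113 Pa.
2.50 × 10^16 / 4.68 × 10^113 = 5.34 × 10^-98

5.34 × 10^-98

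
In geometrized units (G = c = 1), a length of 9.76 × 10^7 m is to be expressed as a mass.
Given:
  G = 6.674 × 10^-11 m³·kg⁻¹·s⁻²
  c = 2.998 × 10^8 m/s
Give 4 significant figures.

1.314 × 10^35 kg

Length → mass via c²/G.
9.76 × 10^7 m × (c²/G) = 1.314 × 10^35 kg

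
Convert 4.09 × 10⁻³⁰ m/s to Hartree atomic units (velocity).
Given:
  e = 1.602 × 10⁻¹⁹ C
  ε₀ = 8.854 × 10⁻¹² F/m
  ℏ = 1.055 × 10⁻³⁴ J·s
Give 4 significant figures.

atomic unit of velocity: v_au = e²/(4πε₀ℏ) = 2.186 × 10⁶ m/s.
4.09 × 10⁻³⁰ / 2.186 × 10⁶ = 1.871 × 10⁻³⁶

1.871 × 10⁻³⁶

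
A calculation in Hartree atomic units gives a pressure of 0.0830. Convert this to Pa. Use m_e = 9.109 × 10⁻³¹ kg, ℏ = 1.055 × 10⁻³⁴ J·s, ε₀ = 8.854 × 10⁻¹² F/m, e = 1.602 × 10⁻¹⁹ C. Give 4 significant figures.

2.431 × 10¹² Pa

One atomic unit of pressure: P_au = E_h/a₀³ = m_e⁴e¹⁰/((4πε₀)⁵ℏ⁸) = 2.929 × 10¹³ Pa.
0.0830 × 2.929 × 10¹³ Pa = 2.431 × 10¹² Pa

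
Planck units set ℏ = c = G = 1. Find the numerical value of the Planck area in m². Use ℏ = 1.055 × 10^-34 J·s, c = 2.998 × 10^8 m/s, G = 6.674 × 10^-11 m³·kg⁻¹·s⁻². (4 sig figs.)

2.613 × 10^-70 m²

The unique combination of the constants set to 1 with dimensions of area is A_P = ℏG/c³.
  = 7.041 × 10^-45 / 2.695 × 10^25
  = 2.613 × 10^-70 m²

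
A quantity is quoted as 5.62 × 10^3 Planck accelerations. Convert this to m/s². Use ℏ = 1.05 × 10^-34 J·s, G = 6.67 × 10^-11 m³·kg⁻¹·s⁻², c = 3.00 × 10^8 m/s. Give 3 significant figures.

3.14 × 10^55 m/s²

One Planck acceleration: a_P = √(c⁷/(ℏG)) = 5.59 × 10^51 m/s².
5.62 × 10^3 × 5.59 × 10^51 m/s² = 3.14 × 10^55 m/s²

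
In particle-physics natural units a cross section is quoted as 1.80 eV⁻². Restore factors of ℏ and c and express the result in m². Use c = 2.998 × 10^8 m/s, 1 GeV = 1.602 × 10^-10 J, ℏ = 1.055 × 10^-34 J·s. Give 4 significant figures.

7.016 × 10^-14 m²

Area is [L]² = [E]⁻²·(ℏc)²; restore (ℏc)².
1 GeV⁻² → (ℏc)² × (1 GeV in J)⁻² = 3.898 × 10^-32 m².
Convert the energy scale: 1.80 eV⁻² = 1.80 × 10^18 GeV⁻².
Result: 1.80 × 10^18 × 3.898 × 10^-32 = 7.016 × 10^-14 m².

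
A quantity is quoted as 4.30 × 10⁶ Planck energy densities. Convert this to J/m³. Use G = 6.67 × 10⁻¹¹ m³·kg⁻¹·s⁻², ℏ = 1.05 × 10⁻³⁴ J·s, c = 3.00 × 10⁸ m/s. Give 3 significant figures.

One Planck energy density: u_P = c⁷/(ℏG²) = 4.68 × 10¹¹³ J/m³.
4.30 × 10⁶ × 4.68 × 10¹¹³ J/m³ = 2.01 × 10¹²⁰ J/m³

2.01 × 10¹²⁰ J/m³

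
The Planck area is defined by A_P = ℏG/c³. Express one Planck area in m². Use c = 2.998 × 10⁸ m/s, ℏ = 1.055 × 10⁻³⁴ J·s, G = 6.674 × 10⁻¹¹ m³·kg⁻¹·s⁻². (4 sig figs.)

2.613 × 10⁻⁷⁰ m²

A_P = ℏG/c³
  = 7.041 × 10⁻⁴⁵ / 2.695 × 10²⁵
  = 2.613 × 10⁻⁷⁰ m²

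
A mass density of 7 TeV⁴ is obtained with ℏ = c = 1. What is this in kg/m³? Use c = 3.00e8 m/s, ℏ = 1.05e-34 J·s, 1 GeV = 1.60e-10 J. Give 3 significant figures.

Mass density is [E]/(c²[L]³) = [E]⁴/(ℏ³c⁵).
1 GeV⁴ → 1/(ℏ³c⁵) × (1 GeV in J)⁴ = 2.33e20 kg/m³.
Convert the energy scale: 7 TeV⁴ = 7.00e12 GeV⁴.
Result: 7.00e12 × 2.33e20 = 1.63e33 kg/m³.

1.63e33 kg/m³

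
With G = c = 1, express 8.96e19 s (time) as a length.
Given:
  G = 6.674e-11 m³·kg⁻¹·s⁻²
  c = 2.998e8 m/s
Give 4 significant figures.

Time → length via c.
8.96e19 s × (c) = 2.686e28 m

2.686e28 m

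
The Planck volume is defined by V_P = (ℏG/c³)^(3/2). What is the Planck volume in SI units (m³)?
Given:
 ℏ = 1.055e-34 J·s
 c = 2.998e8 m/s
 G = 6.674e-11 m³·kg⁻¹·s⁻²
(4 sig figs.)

V_P = (ℏG/c³)^(3/2)
  = √(1.784e-209)
  = 4.224e-105 m³

4.224e-105 m³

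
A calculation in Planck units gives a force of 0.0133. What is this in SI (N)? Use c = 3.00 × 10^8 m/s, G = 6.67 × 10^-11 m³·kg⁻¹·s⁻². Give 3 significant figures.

One Planck force: F_P = c⁴/G = 1.21 × 10^44 N.
0.0133 × 1.21 × 10^44 N = 1.62 × 10^42 N

1.62 × 10^42 N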